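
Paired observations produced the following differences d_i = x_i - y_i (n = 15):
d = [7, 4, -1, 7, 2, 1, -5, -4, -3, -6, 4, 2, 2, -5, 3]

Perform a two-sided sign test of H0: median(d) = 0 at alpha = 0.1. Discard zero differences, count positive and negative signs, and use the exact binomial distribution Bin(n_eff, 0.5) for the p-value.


Step 1: Discard zero differences. Original n = 15; n_eff = number of nonzero differences = 15.
Nonzero differences (with sign): +7, +4, -1, +7, +2, +1, -5, -4, -3, -6, +4, +2, +2, -5, +3
Step 2: Count signs: positive = 9, negative = 6.
Step 3: Under H0: P(positive) = 0.5, so the number of positives S ~ Bin(15, 0.5).
Step 4: Two-sided exact p-value = sum of Bin(15,0.5) probabilities at or below the observed probability = 0.607239.
Step 5: alpha = 0.1. fail to reject H0.

n_eff = 15, pos = 9, neg = 6, p = 0.607239, fail to reject H0.


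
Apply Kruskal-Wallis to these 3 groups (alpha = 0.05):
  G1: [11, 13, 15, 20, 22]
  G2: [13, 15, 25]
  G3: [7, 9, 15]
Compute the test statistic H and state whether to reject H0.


Step 1: Combine all N = 11 observations and assign midranks.
sorted (value, group, rank): (7,G3,1), (9,G3,2), (11,G1,3), (13,G1,4.5), (13,G2,4.5), (15,G1,7), (15,G2,7), (15,G3,7), (20,G1,9), (22,G1,10), (25,G2,11)
Step 2: Sum ranks within each group.
R_1 = 33.5 (n_1 = 5)
R_2 = 22.5 (n_2 = 3)
R_3 = 10 (n_3 = 3)
Step 3: H = 12/(N(N+1)) * sum(R_i^2/n_i) - 3(N+1)
     = 12/(11*12) * (33.5^2/5 + 22.5^2/3 + 10^2/3) - 3*12
     = 0.090909 * 426.533 - 36
     = 2.775758.
Step 4: Ties present; correction factor C = 1 - 30/(11^3 - 11) = 0.977273. Corrected H = 2.775758 / 0.977273 = 2.840310.
Step 5: Under H0, H ~ chi^2(2); p-value = 0.241677.
Step 6: alpha = 0.05. fail to reject H0.

H = 2.8403, df = 2, p = 0.241677, fail to reject H0.


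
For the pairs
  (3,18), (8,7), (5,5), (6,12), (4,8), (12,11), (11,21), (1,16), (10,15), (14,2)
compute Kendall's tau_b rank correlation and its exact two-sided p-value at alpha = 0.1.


Step 1: Enumerate the 45 unordered pairs (i,j) with i<j and classify each by sign(x_j-x_i) * sign(y_j-y_i).
  (1,2):dx=+5,dy=-11->D; (1,3):dx=+2,dy=-13->D; (1,4):dx=+3,dy=-6->D; (1,5):dx=+1,dy=-10->D
  (1,6):dx=+9,dy=-7->D; (1,7):dx=+8,dy=+3->C; (1,8):dx=-2,dy=-2->C; (1,9):dx=+7,dy=-3->D
  (1,10):dx=+11,dy=-16->D; (2,3):dx=-3,dy=-2->C; (2,4):dx=-2,dy=+5->D; (2,5):dx=-4,dy=+1->D
  (2,6):dx=+4,dy=+4->C; (2,7):dx=+3,dy=+14->C; (2,8):dx=-7,dy=+9->D; (2,9):dx=+2,dy=+8->C
  (2,10):dx=+6,dy=-5->D; (3,4):dx=+1,dy=+7->C; (3,5):dx=-1,dy=+3->D; (3,6):dx=+7,dy=+6->C
  (3,7):dx=+6,dy=+16->C; (3,8):dx=-4,dy=+11->D; (3,9):dx=+5,dy=+10->C; (3,10):dx=+9,dy=-3->D
  (4,5):dx=-2,dy=-4->C; (4,6):dx=+6,dy=-1->D; (4,7):dx=+5,dy=+9->C; (4,8):dx=-5,dy=+4->D
  (4,9):dx=+4,dy=+3->C; (4,10):dx=+8,dy=-10->D; (5,6):dx=+8,dy=+3->C; (5,7):dx=+7,dy=+13->C
  (5,8):dx=-3,dy=+8->D; (5,9):dx=+6,dy=+7->C; (5,10):dx=+10,dy=-6->D; (6,7):dx=-1,dy=+10->D
  (6,8):dx=-11,dy=+5->D; (6,9):dx=-2,dy=+4->D; (6,10):dx=+2,dy=-9->D; (7,8):dx=-10,dy=-5->C
  (7,9):dx=-1,dy=-6->C; (7,10):dx=+3,dy=-19->D; (8,9):dx=+9,dy=-1->D; (8,10):dx=+13,dy=-14->D
  (9,10):dx=+4,dy=-13->D
Step 2: C = 18, D = 27, total pairs = 45.
Step 3: tau = (C - D)/(n(n-1)/2) = (18 - 27)/45 = -0.200000.
Step 4: Exact two-sided p-value (enumerate n! = 3628800 permutations of y under H0): p = 0.484313.
Step 5: alpha = 0.1. fail to reject H0.

tau_b = -0.2000 (C=18, D=27), p = 0.484313, fail to reject H0.


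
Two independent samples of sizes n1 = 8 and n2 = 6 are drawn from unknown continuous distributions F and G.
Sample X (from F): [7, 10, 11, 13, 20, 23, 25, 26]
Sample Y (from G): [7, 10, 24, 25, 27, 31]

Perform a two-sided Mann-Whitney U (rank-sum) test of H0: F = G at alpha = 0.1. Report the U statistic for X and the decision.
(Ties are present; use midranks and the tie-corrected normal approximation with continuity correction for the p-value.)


Step 1: Combine and sort all 14 observations; assign midranks.
sorted (value, group): (7,X), (7,Y), (10,X), (10,Y), (11,X), (13,X), (20,X), (23,X), (24,Y), (25,X), (25,Y), (26,X), (27,Y), (31,Y)
ranks: 7->1.5, 7->1.5, 10->3.5, 10->3.5, 11->5, 13->6, 20->7, 23->8, 24->9, 25->10.5, 25->10.5, 26->12, 27->13, 31->14
Step 2: Rank sum for X: R1 = 1.5 + 3.5 + 5 + 6 + 7 + 8 + 10.5 + 12 = 53.5.
Step 3: U_X = R1 - n1(n1+1)/2 = 53.5 - 8*9/2 = 53.5 - 36 = 17.5.
       U_Y = n1*n2 - U_X = 48 - 17.5 = 30.5.
Step 4: Ties are present, so use the tie-corrected normal approximation (with continuity correction) for the p-value.
Step 5: p-value = 0.437063; compare to alpha = 0.1. fail to reject H0.

U_X = 17.5, p = 0.437063, fail to reject H0 at alpha = 0.1.


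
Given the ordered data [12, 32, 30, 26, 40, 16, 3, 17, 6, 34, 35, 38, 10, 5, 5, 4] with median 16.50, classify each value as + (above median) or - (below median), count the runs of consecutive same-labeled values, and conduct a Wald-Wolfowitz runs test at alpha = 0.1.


Step 1: Compute median = 16.50; label A = above, B = below.
Labels in order: BAAAABBABAAABBBB  (n_A = 8, n_B = 8)
Step 2: Count runs R = 7.
Step 3: Under H0 (random ordering), E[R] = 2*n_A*n_B/(n_A+n_B) + 1 = 2*8*8/16 + 1 = 9.0000.
        Var[R] = 2*n_A*n_B*(2*n_A*n_B - n_A - n_B) / ((n_A+n_B)^2 * (n_A+n_B-1)) = 14336/3840 = 3.7333.
        SD[R] = 1.9322.
Step 4: Continuity-corrected z = (R + 0.5 - E[R]) / SD[R] = (7 + 0.5 - 9.0000) / 1.9322 = -0.7763.
Step 5: Two-sided p-value via normal approximation = 2*(1 - Phi(|z|)) = 0.437558.
Step 6: alpha = 0.1. fail to reject H0.

R = 7, z = -0.7763, p = 0.437558, fail to reject H0.


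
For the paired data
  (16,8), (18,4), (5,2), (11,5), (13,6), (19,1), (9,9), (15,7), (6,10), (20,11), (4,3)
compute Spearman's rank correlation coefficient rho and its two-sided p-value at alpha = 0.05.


Step 1: Rank x and y separately (midranks; no ties here).
rank(x): 16->8, 18->9, 5->2, 11->5, 13->6, 19->10, 9->4, 15->7, 6->3, 20->11, 4->1
rank(y): 8->8, 4->4, 2->2, 5->5, 6->6, 1->1, 9->9, 7->7, 10->10, 11->11, 3->3
Step 2: d_i = R_x(i) - R_y(i); compute d_i^2.
  (8-8)^2=0, (9-4)^2=25, (2-2)^2=0, (5-5)^2=0, (6-6)^2=0, (10-1)^2=81, (4-9)^2=25, (7-7)^2=0, (3-10)^2=49, (11-11)^2=0, (1-3)^2=4
sum(d^2) = 184.
Step 3: rho = 1 - 6*184 / (11*(11^2 - 1)) = 1 - 1104/1320 = 0.163636.
Step 4: Under H0, t = rho * sqrt((n-2)/(1-rho^2)) = 0.4976 ~ t(9).
Step 5: Two-sided p-value from the t-distribution with 9 df = 0.630685.
Step 6: alpha = 0.05. fail to reject H0.

rho = 0.1636, p = 0.630685, fail to reject H0 at alpha = 0.05.


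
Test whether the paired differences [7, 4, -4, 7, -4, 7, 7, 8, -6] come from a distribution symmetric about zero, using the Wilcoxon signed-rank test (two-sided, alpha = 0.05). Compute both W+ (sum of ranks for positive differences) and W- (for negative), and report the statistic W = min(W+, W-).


Step 1: Drop any zero differences (none here) and take |d_i|.
|d| = [7, 4, 4, 7, 4, 7, 7, 8, 6]
Step 2: Midrank |d_i| (ties get averaged ranks).
ranks: |7|->6.5, |4|->2, |4|->2, |7|->6.5, |4|->2, |7|->6.5, |7|->6.5, |8|->9, |6|->4
Step 3: Attach original signs; sum ranks with positive sign and with negative sign.
W+ = 6.5 + 2 + 6.5 + 6.5 + 6.5 + 9 = 37
W- = 2 + 2 + 4 = 8
(Check: W+ + W- = 45 should equal n(n+1)/2 = 45.)
Step 4: Test statistic W = min(W+, W-) = 8.
Step 5: Ties in |d|, so use the tie-corrected normal approximation.
        E[W] = n(n+1)/4 = 9*10/4 = 22.5.
        Tie groups: |d|=4 (t=3), |d|=7 (t=4); sum(t^3 - t) = 84.
        Var[W] = n(n+1)(2n+1)/24 - sum(t^3-t)/48 = 1710/24 - 84/48 = 69.5.
        z = (W - E[W]) / sqrt(Var[W]) = (8 - 22.5) / 8.3367 = -1.7393.
        Two-sided p = 2*Phi(z) = 0.081981.
Step 6: alpha = 0.05. fail to reject H0.

W+ = 37, W- = 8, W = min = 8, p = 0.081981, fail to reject H0.


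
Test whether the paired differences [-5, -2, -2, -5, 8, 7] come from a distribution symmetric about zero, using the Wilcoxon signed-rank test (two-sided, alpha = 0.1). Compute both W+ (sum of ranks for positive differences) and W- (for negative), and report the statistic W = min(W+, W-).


Step 1: Drop any zero differences (none here) and take |d_i|.
|d| = [5, 2, 2, 5, 8, 7]
Step 2: Midrank |d_i| (ties get averaged ranks).
ranks: |5|->3.5, |2|->1.5, |2|->1.5, |5|->3.5, |8|->6, |7|->5
Step 3: Attach original signs; sum ranks with positive sign and with negative sign.
W+ = 6 + 5 = 11
W- = 3.5 + 1.5 + 1.5 + 3.5 = 10
(Check: W+ + W- = 21 should equal n(n+1)/2 = 21.)
Step 4: Test statistic W = min(W+, W-) = 10.
Step 5: Ties in |d|, so use the tie-corrected normal approximation.
        E[W] = n(n+1)/4 = 6*7/4 = 10.5.
        Tie groups: |d|=2 (t=2), |d|=5 (t=2); sum(t^3 - t) = 12.
        Var[W] = n(n+1)(2n+1)/24 - sum(t^3-t)/48 = 546/24 - 12/48 = 22.5.
        z = (W - E[W]) / sqrt(Var[W]) = (10 - 10.5) / 4.7434 = -0.1054.
        Two-sided p = 2*Phi(z) = 0.916051.
Step 6: alpha = 0.1. fail to reject H0.

W+ = 11, W- = 10, W = min = 10, p = 0.916051, fail to reject H0.


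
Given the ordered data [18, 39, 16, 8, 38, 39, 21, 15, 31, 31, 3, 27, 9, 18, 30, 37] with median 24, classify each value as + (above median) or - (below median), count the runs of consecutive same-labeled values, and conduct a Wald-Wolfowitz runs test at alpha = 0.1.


Step 1: Compute median = 24; label A = above, B = below.
Labels in order: BABBAABBAABABBAA  (n_A = 8, n_B = 8)
Step 2: Count runs R = 10.
Step 3: Under H0 (random ordering), E[R] = 2*n_A*n_B/(n_A+n_B) + 1 = 2*8*8/16 + 1 = 9.0000.
        Var[R] = 2*n_A*n_B*(2*n_A*n_B - n_A - n_B) / ((n_A+n_B)^2 * (n_A+n_B-1)) = 14336/3840 = 3.7333.
        SD[R] = 1.9322.
Step 4: Continuity-corrected z = (R - 0.5 - E[R]) / SD[R] = (10 - 0.5 - 9.0000) / 1.9322 = 0.2588.
Step 5: Two-sided p-value via normal approximation = 2*(1 - Phi(|z|)) = 0.795809.
Step 6: alpha = 0.1. fail to reject H0.

R = 10, z = 0.2588, p = 0.795809, fail to reject H0.


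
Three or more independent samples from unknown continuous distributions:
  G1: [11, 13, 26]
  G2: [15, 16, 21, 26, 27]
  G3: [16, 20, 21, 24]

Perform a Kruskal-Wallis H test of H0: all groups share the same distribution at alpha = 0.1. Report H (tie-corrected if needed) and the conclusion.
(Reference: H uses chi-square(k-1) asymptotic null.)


Step 1: Combine all N = 12 observations and assign midranks.
sorted (value, group, rank): (11,G1,1), (13,G1,2), (15,G2,3), (16,G2,4.5), (16,G3,4.5), (20,G3,6), (21,G2,7.5), (21,G3,7.5), (24,G3,9), (26,G1,10.5), (26,G2,10.5), (27,G2,12)
Step 2: Sum ranks within each group.
R_1 = 13.5 (n_1 = 3)
R_2 = 37.5 (n_2 = 5)
R_3 = 27 (n_3 = 4)
Step 3: H = 12/(N(N+1)) * sum(R_i^2/n_i) - 3(N+1)
     = 12/(12*13) * (13.5^2/3 + 37.5^2/5 + 27^2/4) - 3*13
     = 0.076923 * 524.25 - 39
     = 1.326923.
Step 4: Ties present; correction factor C = 1 - 18/(12^3 - 12) = 0.989510. Corrected H = 1.326923 / 0.989510 = 1.340989.
Step 5: Under H0, H ~ chi^2(2); p-value = 0.511455.
Step 6: alpha = 0.1. fail to reject H0.

H = 1.3410, df = 2, p = 0.511455, fail to reject H0.


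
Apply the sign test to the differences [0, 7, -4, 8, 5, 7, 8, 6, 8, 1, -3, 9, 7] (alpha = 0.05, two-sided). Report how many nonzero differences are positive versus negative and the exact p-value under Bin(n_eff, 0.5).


Step 1: Discard zero differences. Original n = 13; n_eff = number of nonzero differences = 12.
Nonzero differences (with sign): +7, -4, +8, +5, +7, +8, +6, +8, +1, -3, +9, +7
Step 2: Count signs: positive = 10, negative = 2.
Step 3: Under H0: P(positive) = 0.5, so the number of positives S ~ Bin(12, 0.5).
Step 4: Two-sided exact p-value = sum of Bin(12,0.5) probabilities at or below the observed probability = 0.038574.
Step 5: alpha = 0.05. reject H0.

n_eff = 12, pos = 10, neg = 2, p = 0.038574, reject H0.


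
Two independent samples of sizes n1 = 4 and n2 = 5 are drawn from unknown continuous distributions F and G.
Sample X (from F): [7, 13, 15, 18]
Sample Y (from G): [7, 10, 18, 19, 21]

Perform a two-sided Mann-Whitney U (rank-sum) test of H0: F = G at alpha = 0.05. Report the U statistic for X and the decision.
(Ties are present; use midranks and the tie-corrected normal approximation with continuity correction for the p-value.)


Step 1: Combine and sort all 9 observations; assign midranks.
sorted (value, group): (7,X), (7,Y), (10,Y), (13,X), (15,X), (18,X), (18,Y), (19,Y), (21,Y)
ranks: 7->1.5, 7->1.5, 10->3, 13->4, 15->5, 18->6.5, 18->6.5, 19->8, 21->9
Step 2: Rank sum for X: R1 = 1.5 + 4 + 5 + 6.5 = 17.
Step 3: U_X = R1 - n1(n1+1)/2 = 17 - 4*5/2 = 17 - 10 = 7.
       U_Y = n1*n2 - U_X = 20 - 7 = 13.
Step 4: Ties are present, so use the tie-corrected normal approximation (with continuity correction) for the p-value.
Step 5: p-value = 0.536878; compare to alpha = 0.05. fail to reject H0.

U_X = 7, p = 0.536878, fail to reject H0 at alpha = 0.05.


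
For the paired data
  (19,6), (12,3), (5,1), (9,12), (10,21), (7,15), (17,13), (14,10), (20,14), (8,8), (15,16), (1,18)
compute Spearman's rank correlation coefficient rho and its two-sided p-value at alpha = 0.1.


Step 1: Rank x and y separately (midranks; no ties here).
rank(x): 19->11, 12->7, 5->2, 9->5, 10->6, 7->3, 17->10, 14->8, 20->12, 8->4, 15->9, 1->1
rank(y): 6->3, 3->2, 1->1, 12->6, 21->12, 15->9, 13->7, 10->5, 14->8, 8->4, 16->10, 18->11
Step 2: d_i = R_x(i) - R_y(i); compute d_i^2.
  (11-3)^2=64, (7-2)^2=25, (2-1)^2=1, (5-6)^2=1, (6-12)^2=36, (3-9)^2=36, (10-7)^2=9, (8-5)^2=9, (12-8)^2=16, (4-4)^2=0, (9-10)^2=1, (1-11)^2=100
sum(d^2) = 298.
Step 3: rho = 1 - 6*298 / (12*(12^2 - 1)) = 1 - 1788/1716 = -0.041958.
Step 4: Under H0, t = rho * sqrt((n-2)/(1-rho^2)) = -0.1328 ~ t(10).
Step 5: Two-sided p-value from the t-distribution with 10 df = 0.896986.
Step 6: alpha = 0.1. fail to reject H0.

rho = -0.0420, p = 0.896986, fail to reject H0 at alpha = 0.1.


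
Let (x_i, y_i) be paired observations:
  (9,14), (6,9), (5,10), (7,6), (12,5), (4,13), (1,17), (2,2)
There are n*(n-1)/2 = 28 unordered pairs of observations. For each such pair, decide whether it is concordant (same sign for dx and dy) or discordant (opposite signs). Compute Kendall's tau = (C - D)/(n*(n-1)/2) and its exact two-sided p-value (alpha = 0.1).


Step 1: Enumerate the 28 unordered pairs (i,j) with i<j and classify each by sign(x_j-x_i) * sign(y_j-y_i).
  (1,2):dx=-3,dy=-5->C; (1,3):dx=-4,dy=-4->C; (1,4):dx=-2,dy=-8->C; (1,5):dx=+3,dy=-9->D
  (1,6):dx=-5,dy=-1->C; (1,7):dx=-8,dy=+3->D; (1,8):dx=-7,dy=-12->C; (2,3):dx=-1,dy=+1->D
  (2,4):dx=+1,dy=-3->D; (2,5):dx=+6,dy=-4->D; (2,6):dx=-2,dy=+4->D; (2,7):dx=-5,dy=+8->D
  (2,8):dx=-4,dy=-7->C; (3,4):dx=+2,dy=-4->D; (3,5):dx=+7,dy=-5->D; (3,6):dx=-1,dy=+3->D
  (3,7):dx=-4,dy=+7->D; (3,8):dx=-3,dy=-8->C; (4,5):dx=+5,dy=-1->D; (4,6):dx=-3,dy=+7->D
  (4,7):dx=-6,dy=+11->D; (4,8):dx=-5,dy=-4->C; (5,6):dx=-8,dy=+8->D; (5,7):dx=-11,dy=+12->D
  (5,8):dx=-10,dy=-3->C; (6,7):dx=-3,dy=+4->D; (6,8):dx=-2,dy=-11->C; (7,8):dx=+1,dy=-15->D
Step 2: C = 10, D = 18, total pairs = 28.
Step 3: tau = (C - D)/(n(n-1)/2) = (10 - 18)/28 = -0.285714.
Step 4: Exact two-sided p-value (enumerate n! = 40320 permutations of y under H0): p = 0.398760.
Step 5: alpha = 0.1. fail to reject H0.

tau_b = -0.2857 (C=10, D=18), p = 0.398760, fail to reject H0.


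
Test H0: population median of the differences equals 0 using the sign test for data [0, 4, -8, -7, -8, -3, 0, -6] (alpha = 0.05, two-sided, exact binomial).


Step 1: Discard zero differences. Original n = 8; n_eff = number of nonzero differences = 6.
Nonzero differences (with sign): +4, -8, -7, -8, -3, -6
Step 2: Count signs: positive = 1, negative = 5.
Step 3: Under H0: P(positive) = 0.5, so the number of positives S ~ Bin(6, 0.5).
Step 4: Two-sided exact p-value = sum of Bin(6,0.5) probabilities at or below the observed probability = 0.218750.
Step 5: alpha = 0.05. fail to reject H0.

n_eff = 6, pos = 1, neg = 5, p = 0.218750, fail to reject H0.


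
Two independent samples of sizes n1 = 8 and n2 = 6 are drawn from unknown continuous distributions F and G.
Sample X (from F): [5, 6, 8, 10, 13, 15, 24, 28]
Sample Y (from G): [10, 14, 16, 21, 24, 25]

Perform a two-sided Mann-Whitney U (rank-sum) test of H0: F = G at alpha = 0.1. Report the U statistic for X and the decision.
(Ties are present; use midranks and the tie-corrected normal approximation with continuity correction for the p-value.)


Step 1: Combine and sort all 14 observations; assign midranks.
sorted (value, group): (5,X), (6,X), (8,X), (10,X), (10,Y), (13,X), (14,Y), (15,X), (16,Y), (21,Y), (24,X), (24,Y), (25,Y), (28,X)
ranks: 5->1, 6->2, 8->3, 10->4.5, 10->4.5, 13->6, 14->7, 15->8, 16->9, 21->10, 24->11.5, 24->11.5, 25->13, 28->14
Step 2: Rank sum for X: R1 = 1 + 2 + 3 + 4.5 + 6 + 8 + 11.5 + 14 = 50.
Step 3: U_X = R1 - n1(n1+1)/2 = 50 - 8*9/2 = 50 - 36 = 14.
       U_Y = n1*n2 - U_X = 48 - 14 = 34.
Step 4: Ties are present, so use the tie-corrected normal approximation (with continuity correction) for the p-value.
Step 5: p-value = 0.219016; compare to alpha = 0.1. fail to reject H0.

U_X = 14, p = 0.219016, fail to reject H0 at alpha = 0.1.


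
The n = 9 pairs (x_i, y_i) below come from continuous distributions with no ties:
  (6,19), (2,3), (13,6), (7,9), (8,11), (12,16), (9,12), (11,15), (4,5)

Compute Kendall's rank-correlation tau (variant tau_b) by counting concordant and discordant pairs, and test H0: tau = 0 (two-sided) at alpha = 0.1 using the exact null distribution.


Step 1: Enumerate the 36 unordered pairs (i,j) with i<j and classify each by sign(x_j-x_i) * sign(y_j-y_i).
  (1,2):dx=-4,dy=-16->C; (1,3):dx=+7,dy=-13->D; (1,4):dx=+1,dy=-10->D; (1,5):dx=+2,dy=-8->D
  (1,6):dx=+6,dy=-3->D; (1,7):dx=+3,dy=-7->D; (1,8):dx=+5,dy=-4->D; (1,9):dx=-2,dy=-14->C
  (2,3):dx=+11,dy=+3->C; (2,4):dx=+5,dy=+6->C; (2,5):dx=+6,dy=+8->C; (2,6):dx=+10,dy=+13->C
  (2,7):dx=+7,dy=+9->C; (2,8):dx=+9,dy=+12->C; (2,9):dx=+2,dy=+2->C; (3,4):dx=-6,dy=+3->D
  (3,5):dx=-5,dy=+5->D; (3,6):dx=-1,dy=+10->D; (3,7):dx=-4,dy=+6->D; (3,8):dx=-2,dy=+9->D
  (3,9):dx=-9,dy=-1->C; (4,5):dx=+1,dy=+2->C; (4,6):dx=+5,dy=+7->C; (4,7):dx=+2,dy=+3->C
  (4,8):dx=+4,dy=+6->C; (4,9):dx=-3,dy=-4->C; (5,6):dx=+4,dy=+5->C; (5,7):dx=+1,dy=+1->C
  (5,8):dx=+3,dy=+4->C; (5,9):dx=-4,dy=-6->C; (6,7):dx=-3,dy=-4->C; (6,8):dx=-1,dy=-1->C
  (6,9):dx=-8,dy=-11->C; (7,8):dx=+2,dy=+3->C; (7,9):dx=-5,dy=-7->C; (8,9):dx=-7,dy=-10->C
Step 2: C = 25, D = 11, total pairs = 36.
Step 3: tau = (C - D)/(n(n-1)/2) = (25 - 11)/36 = 0.388889.
Step 4: Exact two-sided p-value (enumerate n! = 362880 permutations of y under H0): p = 0.180181.
Step 5: alpha = 0.1. fail to reject H0.

tau_b = 0.3889 (C=25, D=11), p = 0.180181, fail to reject H0.


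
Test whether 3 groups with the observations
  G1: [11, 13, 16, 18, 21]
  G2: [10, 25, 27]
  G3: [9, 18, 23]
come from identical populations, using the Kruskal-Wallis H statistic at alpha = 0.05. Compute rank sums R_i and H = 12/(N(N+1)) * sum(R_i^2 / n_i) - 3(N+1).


Step 1: Combine all N = 11 observations and assign midranks.
sorted (value, group, rank): (9,G3,1), (10,G2,2), (11,G1,3), (13,G1,4), (16,G1,5), (18,G1,6.5), (18,G3,6.5), (21,G1,8), (23,G3,9), (25,G2,10), (27,G2,11)
Step 2: Sum ranks within each group.
R_1 = 26.5 (n_1 = 5)
R_2 = 23 (n_2 = 3)
R_3 = 16.5 (n_3 = 3)
Step 3: H = 12/(N(N+1)) * sum(R_i^2/n_i) - 3(N+1)
     = 12/(11*12) * (26.5^2/5 + 23^2/3 + 16.5^2/3) - 3*12
     = 0.090909 * 407.533 - 36
     = 1.048485.
Step 4: Ties present; correction factor C = 1 - 6/(11^3 - 11) = 0.995455. Corrected H = 1.048485 / 0.995455 = 1.053272.
Step 5: Under H0, H ~ chi^2(2); p-value = 0.590588.
Step 6: alpha = 0.05. fail to reject H0.

H = 1.0533, df = 2, p = 0.590588, fail to reject H0.


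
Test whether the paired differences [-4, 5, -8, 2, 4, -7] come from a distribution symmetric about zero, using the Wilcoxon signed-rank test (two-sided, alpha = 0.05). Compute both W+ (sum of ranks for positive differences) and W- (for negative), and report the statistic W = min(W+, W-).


Step 1: Drop any zero differences (none here) and take |d_i|.
|d| = [4, 5, 8, 2, 4, 7]
Step 2: Midrank |d_i| (ties get averaged ranks).
ranks: |4|->2.5, |5|->4, |8|->6, |2|->1, |4|->2.5, |7|->5
Step 3: Attach original signs; sum ranks with positive sign and with negative sign.
W+ = 4 + 1 + 2.5 = 7.5
W- = 2.5 + 6 + 5 = 13.5
(Check: W+ + W- = 21 should equal n(n+1)/2 = 21.)
Step 4: Test statistic W = min(W+, W-) = 7.5.
Step 5: Ties in |d|, so use the tie-corrected normal approximation.
        E[W] = n(n+1)/4 = 6*7/4 = 10.5.
        Tie groups: |d|=4 (t=2); sum(t^3 - t) = 6.
        Var[W] = n(n+1)(2n+1)/24 - sum(t^3-t)/48 = 546/24 - 6/48 = 22.625.
        z = (W - E[W]) / sqrt(Var[W]) = (7.5 - 10.5) / 4.7566 = -0.6307.
        Two-sided p = 2*Phi(z) = 0.528233.
Step 6: alpha = 0.05. fail to reject H0.

W+ = 7.5, W- = 13.5, W = min = 7.5, p = 0.528233, fail to reject H0.


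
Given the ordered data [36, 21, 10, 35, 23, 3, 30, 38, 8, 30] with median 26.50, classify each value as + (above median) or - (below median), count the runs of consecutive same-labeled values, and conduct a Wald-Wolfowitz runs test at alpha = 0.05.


Step 1: Compute median = 26.50; label A = above, B = below.
Labels in order: ABBABBAABA  (n_A = 5, n_B = 5)
Step 2: Count runs R = 7.
Step 3: Under H0 (random ordering), E[R] = 2*n_A*n_B/(n_A+n_B) + 1 = 2*5*5/10 + 1 = 6.0000.
        Var[R] = 2*n_A*n_B*(2*n_A*n_B - n_A - n_B) / ((n_A+n_B)^2 * (n_A+n_B-1)) = 2000/900 = 2.2222.
        SD[R] = 1.4907.
Step 4: Continuity-corrected z = (R - 0.5 - E[R]) / SD[R] = (7 - 0.5 - 6.0000) / 1.4907 = 0.3354.
Step 5: Two-sided p-value via normal approximation = 2*(1 - Phi(|z|)) = 0.737316.
Step 6: alpha = 0.05. fail to reject H0.

R = 7, z = 0.3354, p = 0.737316, fail to reject H0.


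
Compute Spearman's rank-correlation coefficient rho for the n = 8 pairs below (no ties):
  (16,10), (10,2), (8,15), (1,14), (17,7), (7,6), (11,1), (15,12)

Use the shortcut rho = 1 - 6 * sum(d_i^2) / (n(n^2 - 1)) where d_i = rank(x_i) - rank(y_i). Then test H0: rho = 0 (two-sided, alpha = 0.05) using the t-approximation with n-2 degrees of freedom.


Step 1: Rank x and y separately (midranks; no ties here).
rank(x): 16->7, 10->4, 8->3, 1->1, 17->8, 7->2, 11->5, 15->6
rank(y): 10->5, 2->2, 15->8, 14->7, 7->4, 6->3, 1->1, 12->6
Step 2: d_i = R_x(i) - R_y(i); compute d_i^2.
  (7-5)^2=4, (4-2)^2=4, (3-8)^2=25, (1-7)^2=36, (8-4)^2=16, (2-3)^2=1, (5-1)^2=16, (6-6)^2=0
sum(d^2) = 102.
Step 3: rho = 1 - 6*102 / (8*(8^2 - 1)) = 1 - 612/504 = -0.214286.
Step 4: Under H0, t = rho * sqrt((n-2)/(1-rho^2)) = -0.5374 ~ t(6).
Step 5: Two-sided p-value from the t-distribution with 6 df = 0.610344.
Step 6: alpha = 0.05. fail to reject H0.

rho = -0.2143, p = 0.610344, fail to reject H0 at alpha = 0.05.


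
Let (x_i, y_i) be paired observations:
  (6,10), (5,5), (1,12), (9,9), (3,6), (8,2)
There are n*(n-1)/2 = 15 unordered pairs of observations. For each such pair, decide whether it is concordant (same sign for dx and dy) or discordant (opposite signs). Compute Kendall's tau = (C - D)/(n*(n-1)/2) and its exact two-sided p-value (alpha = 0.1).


Step 1: Enumerate the 15 unordered pairs (i,j) with i<j and classify each by sign(x_j-x_i) * sign(y_j-y_i).
  (1,2):dx=-1,dy=-5->C; (1,3):dx=-5,dy=+2->D; (1,4):dx=+3,dy=-1->D; (1,5):dx=-3,dy=-4->C
  (1,6):dx=+2,dy=-8->D; (2,3):dx=-4,dy=+7->D; (2,4):dx=+4,dy=+4->C; (2,5):dx=-2,dy=+1->D
  (2,6):dx=+3,dy=-3->D; (3,4):dx=+8,dy=-3->D; (3,5):dx=+2,dy=-6->D; (3,6):dx=+7,dy=-10->D
  (4,5):dx=-6,dy=-3->C; (4,6):dx=-1,dy=-7->C; (5,6):dx=+5,dy=-4->D
Step 2: C = 5, D = 10, total pairs = 15.
Step 3: tau = (C - D)/(n(n-1)/2) = (5 - 10)/15 = -0.333333.
Step 4: Exact two-sided p-value (enumerate n! = 720 permutations of y under H0): p = 0.469444.
Step 5: alpha = 0.1. fail to reject H0.

tau_b = -0.3333 (C=5, D=10), p = 0.469444, fail to reject H0.


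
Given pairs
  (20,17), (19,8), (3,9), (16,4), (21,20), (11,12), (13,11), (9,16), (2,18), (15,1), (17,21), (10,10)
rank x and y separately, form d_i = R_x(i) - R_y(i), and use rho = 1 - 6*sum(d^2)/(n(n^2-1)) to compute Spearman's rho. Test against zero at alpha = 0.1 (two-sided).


Step 1: Rank x and y separately (midranks; no ties here).
rank(x): 20->11, 19->10, 3->2, 16->8, 21->12, 11->5, 13->6, 9->3, 2->1, 15->7, 17->9, 10->4
rank(y): 17->9, 8->3, 9->4, 4->2, 20->11, 12->7, 11->6, 16->8, 18->10, 1->1, 21->12, 10->5
Step 2: d_i = R_x(i) - R_y(i); compute d_i^2.
  (11-9)^2=4, (10-3)^2=49, (2-4)^2=4, (8-2)^2=36, (12-11)^2=1, (5-7)^2=4, (6-6)^2=0, (3-8)^2=25, (1-10)^2=81, (7-1)^2=36, (9-12)^2=9, (4-5)^2=1
sum(d^2) = 250.
Step 3: rho = 1 - 6*250 / (12*(12^2 - 1)) = 1 - 1500/1716 = 0.125874.
Step 4: Under H0, t = rho * sqrt((n-2)/(1-rho^2)) = 0.4012 ~ t(10).
Step 5: Two-sided p-value from the t-distribution with 10 df = 0.696683.
Step 6: alpha = 0.1. fail to reject H0.

rho = 0.1259, p = 0.696683, fail to reject H0 at alpha = 0.1.


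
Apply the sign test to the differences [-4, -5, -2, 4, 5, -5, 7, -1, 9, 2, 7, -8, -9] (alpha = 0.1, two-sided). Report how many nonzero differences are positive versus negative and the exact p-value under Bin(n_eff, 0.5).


Step 1: Discard zero differences. Original n = 13; n_eff = number of nonzero differences = 13.
Nonzero differences (with sign): -4, -5, -2, +4, +5, -5, +7, -1, +9, +2, +7, -8, -9
Step 2: Count signs: positive = 6, negative = 7.
Step 3: Under H0: P(positive) = 0.5, so the number of positives S ~ Bin(13, 0.5).
Step 4: Two-sided exact p-value = sum of Bin(13,0.5) probabilities at or below the observed probability = 1.000000.
Step 5: alpha = 0.1. fail to reject H0.

n_eff = 13, pos = 6, neg = 7, p = 1.000000, fail to reject H0.


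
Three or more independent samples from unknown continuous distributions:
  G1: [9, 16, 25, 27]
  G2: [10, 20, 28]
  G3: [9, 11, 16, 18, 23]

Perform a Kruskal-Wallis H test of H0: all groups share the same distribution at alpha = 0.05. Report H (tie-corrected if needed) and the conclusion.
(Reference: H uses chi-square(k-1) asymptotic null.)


Step 1: Combine all N = 12 observations and assign midranks.
sorted (value, group, rank): (9,G1,1.5), (9,G3,1.5), (10,G2,3), (11,G3,4), (16,G1,5.5), (16,G3,5.5), (18,G3,7), (20,G2,8), (23,G3,9), (25,G1,10), (27,G1,11), (28,G2,12)
Step 2: Sum ranks within each group.
R_1 = 28 (n_1 = 4)
R_2 = 23 (n_2 = 3)
R_3 = 27 (n_3 = 5)
Step 3: H = 12/(N(N+1)) * sum(R_i^2/n_i) - 3(N+1)
     = 12/(12*13) * (28^2/4 + 23^2/3 + 27^2/5) - 3*13
     = 0.076923 * 518.133 - 39
     = 0.856410.
Step 4: Ties present; correction factor C = 1 - 12/(12^3 - 12) = 0.993007. Corrected H = 0.856410 / 0.993007 = 0.862441.
Step 5: Under H0, H ~ chi^2(2); p-value = 0.649716.
Step 6: alpha = 0.05. fail to reject H0.

H = 0.8624, df = 2, p = 0.649716, fail to reject H0.


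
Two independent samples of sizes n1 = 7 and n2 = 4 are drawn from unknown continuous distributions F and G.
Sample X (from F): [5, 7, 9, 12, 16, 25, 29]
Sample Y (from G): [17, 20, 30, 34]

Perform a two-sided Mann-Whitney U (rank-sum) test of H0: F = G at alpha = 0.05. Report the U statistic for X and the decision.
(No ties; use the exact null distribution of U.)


Step 1: Combine and sort all 11 observations; assign midranks.
sorted (value, group): (5,X), (7,X), (9,X), (12,X), (16,X), (17,Y), (20,Y), (25,X), (29,X), (30,Y), (34,Y)
ranks: 5->1, 7->2, 9->3, 12->4, 16->5, 17->6, 20->7, 25->8, 29->9, 30->10, 34->11
Step 2: Rank sum for X: R1 = 1 + 2 + 3 + 4 + 5 + 8 + 9 = 32.
Step 3: U_X = R1 - n1(n1+1)/2 = 32 - 7*8/2 = 32 - 28 = 4.
       U_Y = n1*n2 - U_X = 28 - 4 = 24.
Step 4: No ties, so the exact null distribution of U (based on enumerating the C(11,7) = 330 equally likely rank assignments) gives the two-sided p-value.
Step 5: p-value = 0.072727; compare to alpha = 0.05. fail to reject H0.

U_X = 4, p = 0.072727, fail to reject H0 at alpha = 0.05.


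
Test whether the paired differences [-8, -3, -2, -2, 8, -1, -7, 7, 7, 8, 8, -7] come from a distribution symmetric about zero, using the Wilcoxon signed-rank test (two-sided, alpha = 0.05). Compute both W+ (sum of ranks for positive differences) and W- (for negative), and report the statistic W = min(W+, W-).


Step 1: Drop any zero differences (none here) and take |d_i|.
|d| = [8, 3, 2, 2, 8, 1, 7, 7, 7, 8, 8, 7]
Step 2: Midrank |d_i| (ties get averaged ranks).
ranks: |8|->10.5, |3|->4, |2|->2.5, |2|->2.5, |8|->10.5, |1|->1, |7|->6.5, |7|->6.5, |7|->6.5, |8|->10.5, |8|->10.5, |7|->6.5
Step 3: Attach original signs; sum ranks with positive sign and with negative sign.
W+ = 10.5 + 6.5 + 6.5 + 10.5 + 10.5 = 44.5
W- = 10.5 + 4 + 2.5 + 2.5 + 1 + 6.5 + 6.5 = 33.5
(Check: W+ + W- = 78 should equal n(n+1)/2 = 78.)
Step 4: Test statistic W = min(W+, W-) = 33.5.
Step 5: Ties in |d|, so use the tie-corrected normal approximation.
        E[W] = n(n+1)/4 = 12*13/4 = 39.
        Tie groups: |d|=2 (t=2), |d|=7 (t=4), |d|=8 (t=4); sum(t^3 - t) = 126.
        Var[W] = n(n+1)(2n+1)/24 - sum(t^3-t)/48 = 3900/24 - 126/48 = 159.875.
        z = (W - E[W]) / sqrt(Var[W]) = (33.5 - 39) / 12.6442 = -0.4350.
        Two-sided p = 2*Phi(z) = 0.663575.
Step 6: alpha = 0.05. fail to reject H0.

W+ = 44.5, W- = 33.5, W = min = 33.5, p = 0.663575, fail to reject H0.


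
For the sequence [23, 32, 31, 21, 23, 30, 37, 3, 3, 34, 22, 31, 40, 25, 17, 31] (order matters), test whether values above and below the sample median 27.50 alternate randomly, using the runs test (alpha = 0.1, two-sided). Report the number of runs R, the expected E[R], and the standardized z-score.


Step 1: Compute median = 27.50; label A = above, B = below.
Labels in order: BAABBAABBABAABBA  (n_A = 8, n_B = 8)
Step 2: Count runs R = 10.
Step 3: Under H0 (random ordering), E[R] = 2*n_A*n_B/(n_A+n_B) + 1 = 2*8*8/16 + 1 = 9.0000.
        Var[R] = 2*n_A*n_B*(2*n_A*n_B - n_A - n_B) / ((n_A+n_B)^2 * (n_A+n_B-1)) = 14336/3840 = 3.7333.
        SD[R] = 1.9322.
Step 4: Continuity-corrected z = (R - 0.5 - E[R]) / SD[R] = (10 - 0.5 - 9.0000) / 1.9322 = 0.2588.
Step 5: Two-sided p-value via normal approximation = 2*(1 - Phi(|z|)) = 0.795809.
Step 6: alpha = 0.1. fail to reject H0.

R = 10, z = 0.2588, p = 0.795809, fail to reject H0.


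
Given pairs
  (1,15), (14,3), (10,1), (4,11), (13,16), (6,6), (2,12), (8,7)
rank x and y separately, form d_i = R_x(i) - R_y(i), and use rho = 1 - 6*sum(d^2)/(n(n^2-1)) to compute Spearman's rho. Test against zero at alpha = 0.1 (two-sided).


Step 1: Rank x and y separately (midranks; no ties here).
rank(x): 1->1, 14->8, 10->6, 4->3, 13->7, 6->4, 2->2, 8->5
rank(y): 15->7, 3->2, 1->1, 11->5, 16->8, 6->3, 12->6, 7->4
Step 2: d_i = R_x(i) - R_y(i); compute d_i^2.
  (1-7)^2=36, (8-2)^2=36, (6-1)^2=25, (3-5)^2=4, (7-8)^2=1, (4-3)^2=1, (2-6)^2=16, (5-4)^2=1
sum(d^2) = 120.
Step 3: rho = 1 - 6*120 / (8*(8^2 - 1)) = 1 - 720/504 = -0.428571.
Step 4: Under H0, t = rho * sqrt((n-2)/(1-rho^2)) = -1.1619 ~ t(6).
Step 5: Two-sided p-value from the t-distribution with 6 df = 0.289403.
Step 6: alpha = 0.1. fail to reject H0.

rho = -0.4286, p = 0.289403, fail to reject H0 at alpha = 0.1.


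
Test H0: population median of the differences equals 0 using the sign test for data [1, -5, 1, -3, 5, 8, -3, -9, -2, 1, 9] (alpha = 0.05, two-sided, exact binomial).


Step 1: Discard zero differences. Original n = 11; n_eff = number of nonzero differences = 11.
Nonzero differences (with sign): +1, -5, +1, -3, +5, +8, -3, -9, -2, +1, +9
Step 2: Count signs: positive = 6, negative = 5.
Step 3: Under H0: P(positive) = 0.5, so the number of positives S ~ Bin(11, 0.5).
Step 4: Two-sided exact p-value = sum of Bin(11,0.5) probabilities at or below the observed probability = 1.000000.
Step 5: alpha = 0.05. fail to reject H0.

n_eff = 11, pos = 6, neg = 5, p = 1.000000, fail to reject H0.


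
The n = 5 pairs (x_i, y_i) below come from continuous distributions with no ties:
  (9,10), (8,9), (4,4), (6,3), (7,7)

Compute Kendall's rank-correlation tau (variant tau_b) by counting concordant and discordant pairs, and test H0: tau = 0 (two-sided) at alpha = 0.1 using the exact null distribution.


Step 1: Enumerate the 10 unordered pairs (i,j) with i<j and classify each by sign(x_j-x_i) * sign(y_j-y_i).
  (1,2):dx=-1,dy=-1->C; (1,3):dx=-5,dy=-6->C; (1,4):dx=-3,dy=-7->C; (1,5):dx=-2,dy=-3->C
  (2,3):dx=-4,dy=-5->C; (2,4):dx=-2,dy=-6->C; (2,5):dx=-1,dy=-2->C; (3,4):dx=+2,dy=-1->D
  (3,5):dx=+3,dy=+3->C; (4,5):dx=+1,dy=+4->C
Step 2: C = 9, D = 1, total pairs = 10.
Step 3: tau = (C - D)/(n(n-1)/2) = (9 - 1)/10 = 0.800000.
Step 4: Exact two-sided p-value (enumerate n! = 120 permutations of y under H0): p = 0.083333.
Step 5: alpha = 0.1. reject H0.

tau_b = 0.8000 (C=9, D=1), p = 0.083333, reject H0.


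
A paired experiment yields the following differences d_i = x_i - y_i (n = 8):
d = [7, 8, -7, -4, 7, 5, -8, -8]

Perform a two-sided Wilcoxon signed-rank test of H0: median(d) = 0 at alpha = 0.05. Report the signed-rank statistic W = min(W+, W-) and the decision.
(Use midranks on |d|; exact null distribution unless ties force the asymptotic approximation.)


Step 1: Drop any zero differences (none here) and take |d_i|.
|d| = [7, 8, 7, 4, 7, 5, 8, 8]
Step 2: Midrank |d_i| (ties get averaged ranks).
ranks: |7|->4, |8|->7, |7|->4, |4|->1, |7|->4, |5|->2, |8|->7, |8|->7
Step 3: Attach original signs; sum ranks with positive sign and with negative sign.
W+ = 4 + 7 + 4 + 2 = 17
W- = 4 + 1 + 7 + 7 = 19
(Check: W+ + W- = 36 should equal n(n+1)/2 = 36.)
Step 4: Test statistic W = min(W+, W-) = 17.
Step 5: Ties in |d|, so use the tie-corrected normal approximation.
        E[W] = n(n+1)/4 = 8*9/4 = 18.
        Tie groups: |d|=7 (t=3), |d|=8 (t=3); sum(t^3 - t) = 48.
        Var[W] = n(n+1)(2n+1)/24 - sum(t^3-t)/48 = 1224/24 - 48/48 = 50.
        z = (W - E[W]) / sqrt(Var[W]) = (17 - 18) / 7.0711 = -0.1414.
        Two-sided p = 2*Phi(z) = 0.887537.
Step 6: alpha = 0.05. fail to reject H0.

W+ = 17, W- = 19, W = min = 17, p = 0.887537, fail to reject H0.


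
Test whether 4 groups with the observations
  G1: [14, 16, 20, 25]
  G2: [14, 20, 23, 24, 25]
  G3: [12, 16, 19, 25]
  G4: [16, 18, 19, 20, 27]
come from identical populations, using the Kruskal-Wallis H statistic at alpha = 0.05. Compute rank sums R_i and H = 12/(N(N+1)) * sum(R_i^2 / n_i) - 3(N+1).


Step 1: Combine all N = 18 observations and assign midranks.
sorted (value, group, rank): (12,G3,1), (14,G1,2.5), (14,G2,2.5), (16,G1,5), (16,G3,5), (16,G4,5), (18,G4,7), (19,G3,8.5), (19,G4,8.5), (20,G1,11), (20,G2,11), (20,G4,11), (23,G2,13), (24,G2,14), (25,G1,16), (25,G2,16), (25,G3,16), (27,G4,18)
Step 2: Sum ranks within each group.
R_1 = 34.5 (n_1 = 4)
R_2 = 56.5 (n_2 = 5)
R_3 = 30.5 (n_3 = 4)
R_4 = 49.5 (n_4 = 5)
Step 3: H = 12/(N(N+1)) * sum(R_i^2/n_i) - 3(N+1)
     = 12/(18*19) * (34.5^2/4 + 56.5^2/5 + 30.5^2/4 + 49.5^2/5) - 3*19
     = 0.035088 * 1658.62 - 57
     = 1.197368.
Step 4: Ties present; correction factor C = 1 - 84/(18^3 - 18) = 0.985552. Corrected H = 1.197368 / 0.985552 = 1.214921.
Step 5: Under H0, H ~ chi^2(3); p-value = 0.749428.
Step 6: alpha = 0.05. fail to reject H0.

H = 1.2149, df = 3, p = 0.749428, fail to reject H0.


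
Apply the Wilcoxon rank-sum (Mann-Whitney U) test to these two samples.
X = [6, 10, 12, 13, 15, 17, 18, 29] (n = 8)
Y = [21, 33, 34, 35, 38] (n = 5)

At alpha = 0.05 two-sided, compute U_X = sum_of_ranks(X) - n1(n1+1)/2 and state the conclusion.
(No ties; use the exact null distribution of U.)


Step 1: Combine and sort all 13 observations; assign midranks.
sorted (value, group): (6,X), (10,X), (12,X), (13,X), (15,X), (17,X), (18,X), (21,Y), (29,X), (33,Y), (34,Y), (35,Y), (38,Y)
ranks: 6->1, 10->2, 12->3, 13->4, 15->5, 17->6, 18->7, 21->8, 29->9, 33->10, 34->11, 35->12, 38->13
Step 2: Rank sum for X: R1 = 1 + 2 + 3 + 4 + 5 + 6 + 7 + 9 = 37.
Step 3: U_X = R1 - n1(n1+1)/2 = 37 - 8*9/2 = 37 - 36 = 1.
       U_Y = n1*n2 - U_X = 40 - 1 = 39.
Step 4: No ties, so the exact null distribution of U (based on enumerating the C(13,8) = 1287 equally likely rank assignments) gives the two-sided p-value.
Step 5: p-value = 0.003108; compare to alpha = 0.05. reject H0.

U_X = 1, p = 0.003108, reject H0 at alpha = 0.05.


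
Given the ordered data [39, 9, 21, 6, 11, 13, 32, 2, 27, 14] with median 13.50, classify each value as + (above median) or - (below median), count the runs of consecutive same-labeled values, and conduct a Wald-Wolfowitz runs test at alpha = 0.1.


Step 1: Compute median = 13.50; label A = above, B = below.
Labels in order: ABABBBABAA  (n_A = 5, n_B = 5)
Step 2: Count runs R = 7.
Step 3: Under H0 (random ordering), E[R] = 2*n_A*n_B/(n_A+n_B) + 1 = 2*5*5/10 + 1 = 6.0000.
        Var[R] = 2*n_A*n_B*(2*n_A*n_B - n_A - n_B) / ((n_A+n_B)^2 * (n_A+n_B-1)) = 2000/900 = 2.2222.
        SD[R] = 1.4907.
Step 4: Continuity-corrected z = (R - 0.5 - E[R]) / SD[R] = (7 - 0.5 - 6.0000) / 1.4907 = 0.3354.
Step 5: Two-sided p-value via normal approximation = 2*(1 - Phi(|z|)) = 0.737316.
Step 6: alpha = 0.1. fail to reject H0.

R = 7, z = 0.3354, p = 0.737316, fail to reject H0.


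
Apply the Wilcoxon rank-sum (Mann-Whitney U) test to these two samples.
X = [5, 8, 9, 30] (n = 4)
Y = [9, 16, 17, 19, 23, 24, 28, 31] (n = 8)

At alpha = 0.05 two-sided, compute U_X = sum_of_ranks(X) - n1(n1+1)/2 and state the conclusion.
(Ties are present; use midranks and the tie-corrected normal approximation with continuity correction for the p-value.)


Step 1: Combine and sort all 12 observations; assign midranks.
sorted (value, group): (5,X), (8,X), (9,X), (9,Y), (16,Y), (17,Y), (19,Y), (23,Y), (24,Y), (28,Y), (30,X), (31,Y)
ranks: 5->1, 8->2, 9->3.5, 9->3.5, 16->5, 17->6, 19->7, 23->8, 24->9, 28->10, 30->11, 31->12
Step 2: Rank sum for X: R1 = 1 + 2 + 3.5 + 11 = 17.5.
Step 3: U_X = R1 - n1(n1+1)/2 = 17.5 - 4*5/2 = 17.5 - 10 = 7.5.
       U_Y = n1*n2 - U_X = 32 - 7.5 = 24.5.
Step 4: Ties are present, so use the tie-corrected normal approximation (with continuity correction) for the p-value.
Step 5: p-value = 0.173478; compare to alpha = 0.05. fail to reject H0.

U_X = 7.5, p = 0.173478, fail to reject H0 at alpha = 0.05.


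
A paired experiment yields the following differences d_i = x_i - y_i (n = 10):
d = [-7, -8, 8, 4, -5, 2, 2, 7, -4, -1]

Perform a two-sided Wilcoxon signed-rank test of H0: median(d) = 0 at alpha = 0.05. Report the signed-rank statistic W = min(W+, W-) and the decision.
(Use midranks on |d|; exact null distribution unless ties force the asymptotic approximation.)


Step 1: Drop any zero differences (none here) and take |d_i|.
|d| = [7, 8, 8, 4, 5, 2, 2, 7, 4, 1]
Step 2: Midrank |d_i| (ties get averaged ranks).
ranks: |7|->7.5, |8|->9.5, |8|->9.5, |4|->4.5, |5|->6, |2|->2.5, |2|->2.5, |7|->7.5, |4|->4.5, |1|->1
Step 3: Attach original signs; sum ranks with positive sign and with negative sign.
W+ = 9.5 + 4.5 + 2.5 + 2.5 + 7.5 = 26.5
W- = 7.5 + 9.5 + 6 + 4.5 + 1 = 28.5
(Check: W+ + W- = 55 should equal n(n+1)/2 = 55.)
Step 4: Test statistic W = min(W+, W-) = 26.5.
Step 5: Ties in |d|, so use the tie-corrected normal approximation.
        E[W] = n(n+1)/4 = 10*11/4 = 27.5.
        Tie groups: |d|=2 (t=2), |d|=4 (t=2), |d|=7 (t=2), |d|=8 (t=2); sum(t^3 - t) = 24.
        Var[W] = n(n+1)(2n+1)/24 - sum(t^3-t)/48 = 2310/24 - 24/48 = 95.75.
        z = (W - E[W]) / sqrt(Var[W]) = (26.5 - 27.5) / 9.7852 = -0.1022.
        Two-sided p = 2*Phi(z) = 0.918602.
Step 6: alpha = 0.05. fail to reject H0.

W+ = 26.5, W- = 28.5, W = min = 26.5, p = 0.918602, fail to reject H0.


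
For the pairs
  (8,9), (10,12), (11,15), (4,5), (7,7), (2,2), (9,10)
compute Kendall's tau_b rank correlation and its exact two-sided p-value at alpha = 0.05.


Step 1: Enumerate the 21 unordered pairs (i,j) with i<j and classify each by sign(x_j-x_i) * sign(y_j-y_i).
  (1,2):dx=+2,dy=+3->C; (1,3):dx=+3,dy=+6->C; (1,4):dx=-4,dy=-4->C; (1,5):dx=-1,dy=-2->C
  (1,6):dx=-6,dy=-7->C; (1,7):dx=+1,dy=+1->C; (2,3):dx=+1,dy=+3->C; (2,4):dx=-6,dy=-7->C
  (2,5):dx=-3,dy=-5->C; (2,6):dx=-8,dy=-10->C; (2,7):dx=-1,dy=-2->C; (3,4):dx=-7,dy=-10->C
  (3,5):dx=-4,dy=-8->C; (3,6):dx=-9,dy=-13->C; (3,7):dx=-2,dy=-5->C; (4,5):dx=+3,dy=+2->C
  (4,6):dx=-2,dy=-3->C; (4,7):dx=+5,dy=+5->C; (5,6):dx=-5,dy=-5->C; (5,7):dx=+2,dy=+3->C
  (6,7):dx=+7,dy=+8->C
Step 2: C = 21, D = 0, total pairs = 21.
Step 3: tau = (C - D)/(n(n-1)/2) = (21 - 0)/21 = 1.000000.
Step 4: Exact two-sided p-value (enumerate n! = 5040 permutations of y under H0): p = 0.000397.
Step 5: alpha = 0.05. reject H0.

tau_b = 1.0000 (C=21, D=0), p = 0.000397, reject H0.


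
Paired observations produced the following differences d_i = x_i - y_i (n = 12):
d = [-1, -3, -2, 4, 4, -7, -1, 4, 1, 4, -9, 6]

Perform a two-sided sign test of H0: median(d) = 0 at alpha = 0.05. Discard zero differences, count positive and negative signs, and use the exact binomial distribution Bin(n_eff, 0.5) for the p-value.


Step 1: Discard zero differences. Original n = 12; n_eff = number of nonzero differences = 12.
Nonzero differences (with sign): -1, -3, -2, +4, +4, -7, -1, +4, +1, +4, -9, +6
Step 2: Count signs: positive = 6, negative = 6.
Step 3: Under H0: P(positive) = 0.5, so the number of positives S ~ Bin(12, 0.5).
Step 4: Two-sided exact p-value = sum of Bin(12,0.5) probabilities at or below the observed probability = 1.000000.
Step 5: alpha = 0.05. fail to reject H0.

n_eff = 12, pos = 6, neg = 6, p = 1.000000, fail to reject H0.
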